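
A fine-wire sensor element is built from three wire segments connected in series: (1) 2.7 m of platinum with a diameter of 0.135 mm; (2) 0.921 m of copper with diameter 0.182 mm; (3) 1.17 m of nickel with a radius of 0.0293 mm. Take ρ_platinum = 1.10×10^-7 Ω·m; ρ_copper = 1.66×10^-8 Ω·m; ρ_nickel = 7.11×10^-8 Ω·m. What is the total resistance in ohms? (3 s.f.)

52.2 Ω

Seg 1: A = π(d/2)² = π(6.7500e-05 m)² = 1.431e-08 m²
R_1 = (1.10×10^-7)(2.7)/(1.431e-08) = 20.75 Ω
Seg 2: A = π(d/2)² = π(9.1000e-05 m)² = 2.602e-08 m²
R_2 = (1.66×10^-8)(0.921)/(2.602e-08) = 0.5877 Ω
Seg 3: A = πr² = π(2.9300e-05 m)² = 2.697e-09 m²
R_3 = (7.11×10^-8)(1.17)/(2.697e-09) = 30.84 Ω
R_total = R_1 + R_2 + R_3 = 52.2 Ω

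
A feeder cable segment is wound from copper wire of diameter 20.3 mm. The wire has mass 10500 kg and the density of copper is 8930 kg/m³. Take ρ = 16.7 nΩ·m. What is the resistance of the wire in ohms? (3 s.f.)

ρ = 16.7 nΩ·m = 1.67×10^-8 Ω·m
A = π(d/2)² = π(1.0150e-02 m)² = 3.2365e-04 m²
L = m/(density·A) = 10500/(8930×3.2365e-04) = 3633 m
R = ρL/A = (1.67×10^-8)(3633)/(3.2365e-04) = 0.187 Ω

0.187 Ω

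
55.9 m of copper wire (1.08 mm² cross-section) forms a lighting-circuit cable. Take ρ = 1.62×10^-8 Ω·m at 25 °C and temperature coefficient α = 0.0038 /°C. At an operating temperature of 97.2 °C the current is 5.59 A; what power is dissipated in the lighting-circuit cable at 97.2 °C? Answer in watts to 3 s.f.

33.4 W

A = 1.08 mm² = 1.080e-06 m²
R₍25₎ = ρL/A = (1.62×10^-8)(55.9)/(1.080e-06) = 0.8385 Ω
R₍97.2₎ = R₍25₎(1 + αΔT) = 0.8385 × (1 + 0.0038×72.2) = 1.069 Ω
P = I²R = (5.59)² × 1.069 = 33.4 W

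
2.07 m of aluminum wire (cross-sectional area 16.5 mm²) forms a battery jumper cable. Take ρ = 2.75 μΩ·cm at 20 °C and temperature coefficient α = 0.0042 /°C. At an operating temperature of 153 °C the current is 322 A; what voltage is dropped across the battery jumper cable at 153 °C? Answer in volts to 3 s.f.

ρ = 2.75 μΩ·cm = 2.75×10^-8 Ω·m
A = 16.5 mm² = 1.650e-05 m²
R₍20₎ = ρL/A = (2.75×10^-8)(2.07)/(1.650e-05) = 0.00345 Ω
R₍153₎ = R₍20₎(1 + αΔT) = 0.00345 × (1 + 0.0042×133) = 0.005377 Ω
V = IR = 322 × 0.005377 = 1.73 V

1.73 V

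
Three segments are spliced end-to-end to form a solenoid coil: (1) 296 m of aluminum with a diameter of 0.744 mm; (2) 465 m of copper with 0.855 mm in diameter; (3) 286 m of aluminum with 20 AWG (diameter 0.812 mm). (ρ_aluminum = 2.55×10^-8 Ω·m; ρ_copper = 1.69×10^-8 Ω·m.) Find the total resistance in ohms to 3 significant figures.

45.1 Ω

Seg 1: A = π(d/2)² = π(3.7200e-04 m)² = 4.347e-07 m²
R_1 = (2.55×10^-8)(296)/(4.347e-07) = 17.36 Ω
Seg 2: A = π(d/2)² = π(4.2750e-04 m)² = 5.741e-07 m²
R_2 = (1.69×10^-8)(465)/(5.741e-07) = 13.69 Ω
Seg 3: A = π(0.812/2 mm)² = π(4.0600e-04 m)² = 5.178e-07 m²
R_3 = (2.55×10^-8)(286)/(5.178e-07) = 14.08 Ω
R_total = R_1 + R_2 + R_3 = 45.1 Ω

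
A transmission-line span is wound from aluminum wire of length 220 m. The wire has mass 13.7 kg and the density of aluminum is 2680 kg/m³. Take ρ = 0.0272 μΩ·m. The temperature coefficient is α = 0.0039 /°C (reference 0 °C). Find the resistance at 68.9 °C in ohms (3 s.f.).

0.327 Ω

ρ = 0.0272 μΩ·m = 2.72×10^-8 Ω·m
A = m/(density·L) = 13.7/(2680×220) = 2.3236e-05 m²
R = ρL/A = (2.72×10^-8)(220)/(2.3236e-05) = 0.2575 Ω
R(68.9 °C) = 0.2575 × (1 + 0.0039×68.9) = 0.327 Ω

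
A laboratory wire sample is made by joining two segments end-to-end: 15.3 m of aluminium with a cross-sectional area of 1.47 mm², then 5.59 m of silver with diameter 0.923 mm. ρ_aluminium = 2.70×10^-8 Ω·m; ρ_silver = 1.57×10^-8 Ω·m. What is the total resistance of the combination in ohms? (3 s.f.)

Segment 1: A = 1.47 mm² = 1.470e-06 m²
R₁ = ρL/A = (2.70×10^-8)(15.3)/(1.470e-06) = 0.281 Ω
Segment 2: A = π(d/2)² = π(4.6150e-04 m)² = 6.691e-07 m²
R₂ = (1.57×10^-8)(5.59)/(6.691e-07) = 0.1312 Ω
R = R₁ + R₂ = 0.412 Ω

0.412 Ω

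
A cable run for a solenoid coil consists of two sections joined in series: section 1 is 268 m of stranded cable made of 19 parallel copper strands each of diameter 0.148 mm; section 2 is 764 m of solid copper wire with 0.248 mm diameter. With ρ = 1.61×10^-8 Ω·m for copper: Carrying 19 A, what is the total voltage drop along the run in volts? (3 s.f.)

5090 V

Section 1: A_strand = π(7.4000e-05)² = 1.720e-08 m²; R₁ = ρL/(N·A_s) = (1.61×10^-8)(268)/(19×1.720e-08) = 13.2 Ω
Section 2: A = π(d/2)² = π(1.2400e-04 m)² = 4.831e-08 m²
R₂ = (1.61×10^-8)(764)/(4.831e-08) = 254.6 Ω
R = R₁ + R₂ = 267.8 Ω
V = IR = 19 × 267.8 = 5090 V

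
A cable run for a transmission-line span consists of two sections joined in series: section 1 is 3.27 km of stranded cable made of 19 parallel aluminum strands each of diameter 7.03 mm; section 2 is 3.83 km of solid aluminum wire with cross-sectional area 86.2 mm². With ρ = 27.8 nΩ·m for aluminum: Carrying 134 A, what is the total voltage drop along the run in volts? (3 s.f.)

182 V

ρ = 27.8 nΩ·m = 2.78×10^-8 Ω·m
Section 1: A_strand = π(3.5150e-03)² = 3.882e-05 m²; R₁ = ρL/(N·A_s) = (2.78×10^-8)(3270)/(19×3.882e-05) = 0.1233 Ω
Section 2: A = 86.2 mm² = 8.620e-05 m²
R₂ = (2.78×10^-8)(3830)/(8.620e-05) = 1.235 Ω
R = R₁ + R₂ = 1.358 Ω
V = IR = 134 × 1.358 = 182 V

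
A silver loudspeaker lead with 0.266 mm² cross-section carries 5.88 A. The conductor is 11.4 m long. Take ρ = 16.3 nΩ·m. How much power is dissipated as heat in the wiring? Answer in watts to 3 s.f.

24.2 W

ρ = 16.3 nΩ·m = 1.63×10^-8 Ω·m
A = 0.266 mm² = 2.660e-07 m²
R = ρL/A = (1.63×10^-8)(11.4)/(2.660e-07) = 0.6986 Ω
P = I²R = (5.88)² × 0.6986 = 24.2 W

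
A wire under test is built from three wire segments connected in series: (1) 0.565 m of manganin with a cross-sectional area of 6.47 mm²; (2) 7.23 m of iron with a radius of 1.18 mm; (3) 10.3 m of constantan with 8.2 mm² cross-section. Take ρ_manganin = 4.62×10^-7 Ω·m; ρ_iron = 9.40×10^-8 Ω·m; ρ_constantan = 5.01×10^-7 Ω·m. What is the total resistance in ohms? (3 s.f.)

Seg 1: A = 6.47 mm² = 6.470e-06 m²
R_1 = (4.62×10^-7)(0.565)/(6.470e-06) = 0.04034 Ω
Seg 2: A = πr² = π(1.1800e-03 m)² = 4.374e-06 m²
R_2 = (9.40×10^-8)(7.23)/(4.374e-06) = 0.1554 Ω
Seg 3: A = 8.2 mm² = 8.200e-06 m²
R_3 = (5.01×10^-7)(10.3)/(8.200e-06) = 0.6293 Ω
R_total = R_1 + R_2 + R_3 = 0.825 Ω

0.825 Ω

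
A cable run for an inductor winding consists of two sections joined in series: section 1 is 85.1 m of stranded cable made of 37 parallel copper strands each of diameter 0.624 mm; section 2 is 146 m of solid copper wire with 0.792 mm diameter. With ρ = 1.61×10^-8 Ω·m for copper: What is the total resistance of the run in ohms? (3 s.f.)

4.89 Ω

Section 1: A_strand = π(3.1200e-04)² = 3.058e-07 m²; R₁ = ρL/(N·A_s) = (1.61×10^-8)(85.1)/(37×3.058e-07) = 0.1211 Ω
Section 2: A = π(d/2)² = π(3.9600e-04 m)² = 4.927e-07 m²
R₂ = (1.61×10^-8)(146)/(4.927e-07) = 4.771 Ω
R = R₁ + R₂ = 4.89 Ω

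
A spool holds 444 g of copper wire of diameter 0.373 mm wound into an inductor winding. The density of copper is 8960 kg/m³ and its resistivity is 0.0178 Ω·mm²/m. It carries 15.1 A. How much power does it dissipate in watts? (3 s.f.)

ρ = 0.0178 Ω·mm²/m = 1.78×10^-8 Ω·m
A = π(d/2)² = π(1.8650e-04 m)² = 1.0927e-07 m²
L = m/(density·A) = 0.444/(8960×1.0927e-07) = 453.5 m
R = ρL/A = (1.78×10^-8)(453.5)/(1.0927e-07) = 73.87 Ω
P = I²R = (15.1)² × 73.87 = 16800 W

16800 W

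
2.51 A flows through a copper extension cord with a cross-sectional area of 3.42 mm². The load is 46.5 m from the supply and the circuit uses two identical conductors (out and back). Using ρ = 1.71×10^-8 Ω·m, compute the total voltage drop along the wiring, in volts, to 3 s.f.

1.17 V

A = 3.42 mm² = 3.420e-06 m²
Total conductor length (both ways) L = 2 × 46.5 = 93 m
R = ρL/A = (1.71×10^-8)(93)/(3.420e-06) = 0.465 Ω
V = IR = 2.51 × 0.465 = 1.17 V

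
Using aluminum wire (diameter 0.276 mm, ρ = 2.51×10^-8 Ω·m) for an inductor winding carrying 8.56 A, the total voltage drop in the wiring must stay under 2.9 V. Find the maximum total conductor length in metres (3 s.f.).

0.808 m

A = π(d/2)² = π(1.3800e-04 m)² = 5.983e-08 m²
L_max = V_max·A/(1·ρI) = (2.9)(5.983e-08)/(2.51×10^-8×8.56) = 0.808 m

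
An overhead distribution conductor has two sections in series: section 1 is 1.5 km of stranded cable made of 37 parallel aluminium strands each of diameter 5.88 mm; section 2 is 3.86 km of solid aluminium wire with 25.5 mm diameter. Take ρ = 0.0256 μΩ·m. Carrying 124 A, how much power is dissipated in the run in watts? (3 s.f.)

3560 W

ρ = 0.0256 μΩ·m = 2.56×10^-8 Ω·m
Section 1: A_strand = π(2.9400e-03)² = 2.715e-05 m²; R₁ = ρL/(N·A_s) = (2.56×10^-8)(1500)/(37×2.715e-05) = 0.03822 Ω
Section 2: A = π(d/2)² = π(1.2750e-02 m)² = 5.107e-04 m²
R₂ = (2.56×10^-8)(3860)/(5.107e-04) = 0.1935 Ω
R = R₁ + R₂ = 0.2317 Ω
P = I²R = (124)² × 0.2317 = 3560 W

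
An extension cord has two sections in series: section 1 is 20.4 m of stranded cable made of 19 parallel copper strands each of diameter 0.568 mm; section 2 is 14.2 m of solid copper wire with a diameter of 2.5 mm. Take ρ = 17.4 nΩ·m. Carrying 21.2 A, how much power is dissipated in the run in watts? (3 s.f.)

55.8 W

ρ = 17.4 nΩ·m = 1.74×10^-8 Ω·m
Section 1: A_strand = π(2.8400e-04)² = 2.534e-07 m²; R₁ = ρL/(N·A_s) = (1.74×10^-8)(20.4)/(19×2.534e-07) = 0.07373 Ω
Section 2: A = π(d/2)² = π(1.2500e-03 m)² = 4.909e-06 m²
R₂ = (1.74×10^-8)(14.2)/(4.909e-06) = 0.05033 Ω
R = R₁ + R₂ = 0.1241 Ω
P = I²R = (21.2)² × 0.1241 = 55.8 W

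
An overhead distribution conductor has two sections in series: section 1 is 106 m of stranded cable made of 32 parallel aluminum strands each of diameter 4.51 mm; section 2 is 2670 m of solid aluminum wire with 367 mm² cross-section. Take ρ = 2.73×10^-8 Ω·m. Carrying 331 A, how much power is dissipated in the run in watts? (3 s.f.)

Section 1: A_strand = π(2.2550e-03)² = 1.598e-05 m²; R₁ = ρL/(N·A_s) = (2.73×10^-8)(106)/(32×1.598e-05) = 0.005661 Ω
Section 2: A = 367 mm² = 3.670e-04 m²
R₂ = (2.73×10^-8)(2670)/(3.670e-04) = 0.1986 Ω
R = R₁ + R₂ = 0.2043 Ω
P = I²R = (331)² × 0.2043 = 22400 W

22400 W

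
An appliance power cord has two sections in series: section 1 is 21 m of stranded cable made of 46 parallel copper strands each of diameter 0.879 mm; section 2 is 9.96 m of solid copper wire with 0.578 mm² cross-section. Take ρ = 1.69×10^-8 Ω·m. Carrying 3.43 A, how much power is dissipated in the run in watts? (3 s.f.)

Section 1: A_strand = π(4.3950e-04)² = 6.068e-07 m²; R₁ = ρL/(N·A_s) = (1.69×10^-8)(21)/(46×6.068e-07) = 0.01271 Ω
Section 2: A = 0.578 mm² = 5.780e-07 m²
R₂ = (1.69×10^-8)(9.96)/(5.780e-07) = 0.2912 Ω
R = R₁ + R₂ = 0.3039 Ω
P = I²R = (3.43)² × 0.3039 = 3.58 W

3.58 W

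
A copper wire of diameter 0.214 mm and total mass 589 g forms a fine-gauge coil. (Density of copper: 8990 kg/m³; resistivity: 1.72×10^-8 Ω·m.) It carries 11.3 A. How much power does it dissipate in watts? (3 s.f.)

A = π(d/2)² = π(1.0700e-04 m)² = 3.5968e-08 m²
L = m/(density·A) = 0.589/(8990×3.5968e-08) = 1822 m
R = ρL/A = (1.72×10^-8)(1822)/(3.5968e-08) = 871.1 Ω
P = I²R = (11.3)² × 871.1 = 1.11×10^5 W

1.11×10^5 W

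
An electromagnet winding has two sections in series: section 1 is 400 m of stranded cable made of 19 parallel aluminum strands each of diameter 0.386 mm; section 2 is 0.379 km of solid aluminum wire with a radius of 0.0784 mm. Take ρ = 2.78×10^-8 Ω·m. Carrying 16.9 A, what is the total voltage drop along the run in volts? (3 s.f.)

9310 V

Section 1: A_strand = π(1.9300e-04)² = 1.170e-07 m²; R₁ = ρL/(N·A_s) = (2.78×10^-8)(400)/(19×1.170e-07) = 5.001 Ω
Section 2: A = πr² = π(7.8400e-05 m)² = 1.931e-08 m²
R₂ = (2.78×10^-8)(379)/(1.931e-08) = 545.6 Ω
R = R₁ + R₂ = 550.6 Ω
V = IR = 16.9 × 550.6 = 9310 V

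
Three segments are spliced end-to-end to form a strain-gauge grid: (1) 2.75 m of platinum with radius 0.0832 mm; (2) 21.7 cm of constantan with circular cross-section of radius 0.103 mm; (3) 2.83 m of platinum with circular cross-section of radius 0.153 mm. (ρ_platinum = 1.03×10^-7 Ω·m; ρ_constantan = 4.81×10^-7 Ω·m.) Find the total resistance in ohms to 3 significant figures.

Seg 1: A = πr² = π(8.3200e-05 m)² = 2.175e-08 m²
R_1 = (1.03×10^-7)(2.75)/(2.175e-08) = 13.02 Ω
Seg 2: A = πr² = π(1.0300e-04 m)² = 3.333e-08 m²
R_2 = (4.81×10^-7)(0.217)/(3.333e-08) = 3.132 Ω
Seg 3: A = πr² = π(1.5300e-04 m)² = 7.354e-08 m²
R_3 = (1.03×10^-7)(2.83)/(7.354e-08) = 3.964 Ω
R_total = R_1 + R_2 + R_3 = 20.1 Ω

20.1 Ω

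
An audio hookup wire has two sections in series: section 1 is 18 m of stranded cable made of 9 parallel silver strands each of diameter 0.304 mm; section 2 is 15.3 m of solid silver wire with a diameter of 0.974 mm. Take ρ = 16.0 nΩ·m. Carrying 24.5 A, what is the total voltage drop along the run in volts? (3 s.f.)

ρ = 16.0 nΩ·m = 1.60×10^-8 Ω·m
Section 1: A_strand = π(1.5200e-04)² = 7.258e-08 m²; R₁ = ρL/(N·A_s) = (1.60×10^-8)(18)/(9×7.258e-08) = 0.4409 Ω
Section 2: A = π(d/2)² = π(4.8700e-04 m)² = 7.451e-07 m²
R₂ = (1.60×10^-8)(15.3)/(7.451e-07) = 0.3286 Ω
R = R₁ + R₂ = 0.7694 Ω
V = IR = 24.5 × 0.7694 = 18.9 V

18.9 V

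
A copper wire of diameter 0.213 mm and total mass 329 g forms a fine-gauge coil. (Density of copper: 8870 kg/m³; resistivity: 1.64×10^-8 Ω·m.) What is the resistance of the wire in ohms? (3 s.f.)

A = π(d/2)² = π(1.0650e-04 m)² = 3.5633e-08 m²
L = m/(density·A) = 0.329/(8870×3.5633e-08) = 1041 m
R = ρL/A = (1.64×10^-8)(1041)/(3.5633e-08) = 479 Ω

479 Ω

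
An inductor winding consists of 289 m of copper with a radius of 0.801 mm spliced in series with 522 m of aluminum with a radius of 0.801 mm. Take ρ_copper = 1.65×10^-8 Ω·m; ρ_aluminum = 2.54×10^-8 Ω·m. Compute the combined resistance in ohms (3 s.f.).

8.94 Ω

Segment 1: A = πr² = π(8.0100e-04 m)² = 2.016e-06 m²
R₁ = ρL/A = (1.65×10^-8)(289)/(2.016e-06) = 2.366 Ω
R₂ = (2.54×10^-8)(522)/(2.016e-06) = 6.578 Ω
R = R₁ + R₂ = 8.94 Ω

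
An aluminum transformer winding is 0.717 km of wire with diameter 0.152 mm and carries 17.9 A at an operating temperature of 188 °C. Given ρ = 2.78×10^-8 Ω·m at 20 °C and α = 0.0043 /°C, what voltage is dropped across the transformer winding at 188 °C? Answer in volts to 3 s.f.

33900 V

A = π(d/2)² = π(7.6000e-05 m)² = 1.815e-08 m²
R₍20₎ = ρL/A = (2.78×10^-8)(717)/(1.815e-08) = 1098 Ω
R₍188₎ = R₍20₎(1 + αΔT) = 1098 × (1 + 0.0043×168) = 1892 Ω
V = IR = 17.9 × 1892 = 33900 V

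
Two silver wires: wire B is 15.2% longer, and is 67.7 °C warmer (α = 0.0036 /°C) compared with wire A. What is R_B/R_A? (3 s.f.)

R ∝ ρL/d² with ρ ∝ (1+αΔT), so R_B/R_A = (1 + 15.2/100) × (1 + 0.0036×67.7)
= 1.152 × 1.244 = 1.43

1.43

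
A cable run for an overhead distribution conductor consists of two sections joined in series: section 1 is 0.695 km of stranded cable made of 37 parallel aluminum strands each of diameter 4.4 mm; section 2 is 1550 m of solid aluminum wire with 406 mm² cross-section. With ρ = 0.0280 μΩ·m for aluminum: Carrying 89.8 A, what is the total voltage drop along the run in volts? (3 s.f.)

ρ = 0.0280 μΩ·m = 2.80×10^-8 Ω·m
Section 1: A_strand = π(2.2000e-03)² = 1.521e-05 m²; R₁ = ρL/(N·A_s) = (2.80×10^-8)(695)/(37×1.521e-05) = 0.03459 Ω
Section 2: A = 406 mm² = 4.060e-04 m²
R₂ = (2.80×10^-8)(1550)/(4.060e-04) = 0.1069 Ω
R = R₁ + R₂ = 0.1415 Ω
V = IR = 89.8 × 0.1415 = 12.7 V

12.7 V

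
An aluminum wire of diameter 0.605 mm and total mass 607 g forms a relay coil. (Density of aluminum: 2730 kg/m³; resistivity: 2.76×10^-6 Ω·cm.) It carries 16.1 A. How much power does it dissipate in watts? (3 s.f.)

ρ = 2.76×10^-6 Ω·cm = 2.76×10^-8 Ω·m
A = π(d/2)² = π(3.0250e-04 m)² = 2.8748e-07 m²
L = m/(density·A) = 0.607/(2730×2.8748e-07) = 773.4 m
R = ρL/A = (2.76×10^-8)(773.4)/(2.8748e-07) = 74.26 Ω
P = I²R = (16.1)² × 74.26 = 19200 W

19200 W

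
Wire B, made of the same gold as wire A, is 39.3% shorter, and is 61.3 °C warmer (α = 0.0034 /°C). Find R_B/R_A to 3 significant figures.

R ∝ ρL/d² with ρ ∝ (1+αΔT), so R_B/R_A = (1 − 39.3/100) × (1 + 0.0034×61.3)
= 0.607 × 1.208 = 0.734

0.734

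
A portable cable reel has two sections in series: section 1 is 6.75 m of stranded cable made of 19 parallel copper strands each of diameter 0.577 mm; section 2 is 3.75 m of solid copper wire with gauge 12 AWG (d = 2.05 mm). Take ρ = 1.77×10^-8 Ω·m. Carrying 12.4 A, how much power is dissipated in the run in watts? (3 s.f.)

6.79 W

Section 1: A_strand = π(2.8850e-04)² = 2.615e-07 m²; R₁ = ρL/(N·A_s) = (1.77×10^-8)(6.75)/(19×2.615e-07) = 0.02405 Ω
Section 2: A = π(2.05/2 mm)² = π(1.0250e-03 m)² = 3.301e-06 m²
R₂ = (1.77×10^-8)(3.75)/(3.301e-06) = 0.02011 Ω
R = R₁ + R₂ = 0.04416 Ω
P = I²R = (12.4)² × 0.04416 = 6.79 W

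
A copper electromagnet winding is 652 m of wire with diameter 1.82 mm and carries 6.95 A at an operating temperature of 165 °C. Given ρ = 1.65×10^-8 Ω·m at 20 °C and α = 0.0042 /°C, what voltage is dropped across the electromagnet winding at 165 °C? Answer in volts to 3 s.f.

A = π(d/2)² = π(9.1000e-04 m)² = 2.602e-06 m²
R₍20₎ = ρL/A = (1.65×10^-8)(652)/(2.602e-06) = 4.135 Ω
R₍165₎ = R₍20₎(1 + αΔT) = 4.135 × (1 + 0.0042×145) = 6.654 Ω
V = IR = 6.95 × 6.654 = 46.2 V

46.2 V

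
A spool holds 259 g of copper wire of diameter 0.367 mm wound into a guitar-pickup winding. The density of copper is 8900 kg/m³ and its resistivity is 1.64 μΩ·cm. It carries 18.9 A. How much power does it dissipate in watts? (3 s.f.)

ρ = 1.64 μΩ·cm = 1.64×10^-8 Ω·m
A = π(d/2)² = π(1.8350e-04 m)² = 1.0578e-07 m²
L = m/(density·A) = 0.259/(8900×1.0578e-07) = 275.1 m
R = ρL/A = (1.64×10^-8)(275.1)/(1.0578e-07) = 42.65 Ω
P = I²R = (18.9)² × 42.65 = 15200 W

15200 W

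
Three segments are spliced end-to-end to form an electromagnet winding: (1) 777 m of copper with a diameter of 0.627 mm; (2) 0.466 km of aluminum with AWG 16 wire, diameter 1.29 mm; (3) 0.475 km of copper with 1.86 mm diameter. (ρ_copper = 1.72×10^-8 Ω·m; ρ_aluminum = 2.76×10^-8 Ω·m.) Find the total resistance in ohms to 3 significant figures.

56.1 Ω

Seg 1: A = π(d/2)² = π(3.1350e-04 m)² = 3.088e-07 m²
R_1 = (1.72×10^-8)(777)/(3.088e-07) = 43.28 Ω
Seg 2: A = π(1.29/2 mm)² = π(6.4500e-04 m)² = 1.307e-06 m²
R_2 = (2.76×10^-8)(466)/(1.307e-06) = 9.841 Ω
Seg 3: A = π(d/2)² = π(9.3000e-04 m)² = 2.717e-06 m²
R_3 = (1.72×10^-8)(475)/(2.717e-06) = 3.007 Ω
R_total = R_1 + R_2 + R_3 = 56.1 Ω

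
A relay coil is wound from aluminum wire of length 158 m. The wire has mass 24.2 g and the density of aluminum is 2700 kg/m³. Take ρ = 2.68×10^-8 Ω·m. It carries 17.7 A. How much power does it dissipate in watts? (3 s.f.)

A = m/(density·L) = 0.0242/(2700×158) = 5.6728e-08 m²
R = ρL/A = (2.68×10^-8)(158)/(5.6728e-08) = 74.64 Ω
P = I²R = (17.7)² × 74.64 = 23400 W

23400 W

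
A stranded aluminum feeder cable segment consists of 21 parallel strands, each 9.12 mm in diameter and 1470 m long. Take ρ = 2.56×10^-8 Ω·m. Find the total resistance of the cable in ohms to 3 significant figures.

0.0274 Ω

A_strand = π(4.5600e-03 m)² = 6.533e-05 m²
R_strand = ρL/A = (2.56×10^-8)(1470)/(6.533e-05) = 0.5761 Ω
R_total = R_strand/N = 0.5761/21 = 0.0274 Ω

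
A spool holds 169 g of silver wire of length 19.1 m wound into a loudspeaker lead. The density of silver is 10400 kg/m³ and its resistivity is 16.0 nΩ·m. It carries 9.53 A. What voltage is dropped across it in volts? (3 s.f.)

3.42 V

ρ = 16.0 nΩ·m = 1.60×10^-8 Ω·m
A = m/(density·L) = 0.169/(10400×19.1) = 8.5079e-07 m²
R = ρL/A = (1.60×10^-8)(19.1)/(8.5079e-07) = 0.3592 Ω
V = IR = 9.53 × 0.3592 = 3.42 V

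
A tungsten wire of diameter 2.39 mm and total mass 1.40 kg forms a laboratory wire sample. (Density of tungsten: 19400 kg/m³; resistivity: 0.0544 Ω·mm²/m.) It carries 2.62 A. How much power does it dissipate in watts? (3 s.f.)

ρ = 0.0544 Ω·mm²/m = 5.44×10^-8 Ω·m
A = π(d/2)² = π(1.1950e-03 m)² = 4.4863e-06 m²
L = m/(density·A) = 1.4/(19400×4.4863e-06) = 16.09 m
R = ρL/A = (5.44×10^-8)(16.09)/(4.4863e-06) = 0.1951 Ω
P = I²R = (2.62)² × 0.1951 = 1.34 W

1.34 W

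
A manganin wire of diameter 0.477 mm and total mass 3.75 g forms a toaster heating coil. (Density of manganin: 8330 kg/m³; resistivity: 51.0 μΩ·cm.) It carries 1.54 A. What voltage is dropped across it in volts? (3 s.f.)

11.1 V

ρ = 51.0 μΩ·cm = 5.10×10^-7 Ω·m
A = π(d/2)² = π(2.3850e-04 m)² = 1.7870e-07 m²
L = m/(density·A) = 0.00375/(8330×1.7870e-07) = 2.519 m
R = ρL/A = (5.10×10^-7)(2.519)/(1.7870e-07) = 7.19 Ω
V = IR = 1.54 × 7.19 = 11.1 V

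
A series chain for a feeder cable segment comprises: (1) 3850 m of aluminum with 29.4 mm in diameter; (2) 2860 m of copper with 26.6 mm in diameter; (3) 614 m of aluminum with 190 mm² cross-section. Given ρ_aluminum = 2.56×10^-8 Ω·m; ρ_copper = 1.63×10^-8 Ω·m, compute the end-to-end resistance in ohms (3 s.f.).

Seg 1: A = π(d/2)² = π(1.4700e-02 m)² = 6.789e-04 m²
R_1 = (2.56×10^-8)(3850)/(6.789e-04) = 0.1452 Ω
Seg 2: A = π(d/2)² = π(1.3300e-02 m)² = 5.557e-04 m²
R_2 = (1.63×10^-8)(2860)/(5.557e-04) = 0.08389 Ω
Seg 3: A = 190 mm² = 1.900e-04 m²
R_3 = (2.56×10^-8)(614)/(1.900e-04) = 0.08273 Ω
R_total = R_1 + R_2 + R_3 = 0.312 Ω

0.312 Ω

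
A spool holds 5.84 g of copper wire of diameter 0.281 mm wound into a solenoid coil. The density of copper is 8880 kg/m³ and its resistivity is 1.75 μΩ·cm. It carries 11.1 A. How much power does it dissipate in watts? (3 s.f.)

ρ = 1.75 μΩ·cm = 1.75×10^-8 Ω·m
A = π(d/2)² = π(1.4050e-04 m)² = 6.2016e-08 m²
L = m/(density·A) = 0.00584/(8880×6.2016e-08) = 10.6 m
R = ρL/A = (1.75×10^-8)(10.6)/(6.2016e-08) = 2.992 Ω
P = I²R = (11.1)² × 2.992 = 369 W

369 W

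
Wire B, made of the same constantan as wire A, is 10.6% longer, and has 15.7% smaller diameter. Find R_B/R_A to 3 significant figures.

1.56

R ∝ L/d², so R_B/R_A = (1 + 10.6/100) × (1 − 15.7/100)⁻²
= 1.106 × 1.407 = 1.56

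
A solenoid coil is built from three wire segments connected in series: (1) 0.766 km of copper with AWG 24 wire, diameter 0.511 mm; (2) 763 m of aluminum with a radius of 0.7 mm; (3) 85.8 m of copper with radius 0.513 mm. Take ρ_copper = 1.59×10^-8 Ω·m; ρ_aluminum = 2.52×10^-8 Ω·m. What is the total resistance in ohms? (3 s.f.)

Seg 1: A = π(0.511/2 mm)² = π(2.5550e-04 m)² = 2.051e-07 m²
R_1 = (1.59×10^-8)(766)/(2.051e-07) = 59.39 Ω
Seg 2: A = πr² = π(7.0000e-04 m)² = 1.539e-06 m²
R_2 = (2.52×10^-8)(763)/(1.539e-06) = 12.49 Ω
Seg 3: A = πr² = π(5.1300e-04 m)² = 8.268e-07 m²
R_3 = (1.59×10^-8)(85.8)/(8.268e-07) = 1.65 Ω
R_total = R_1 + R_2 + R_3 = 73.5 Ω

73.5 Ω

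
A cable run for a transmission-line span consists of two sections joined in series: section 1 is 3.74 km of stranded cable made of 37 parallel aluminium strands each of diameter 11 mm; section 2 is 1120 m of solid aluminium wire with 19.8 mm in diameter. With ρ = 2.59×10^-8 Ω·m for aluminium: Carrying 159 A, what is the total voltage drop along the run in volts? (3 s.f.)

19.4 V

Section 1: A_strand = π(5.5000e-03)² = 9.503e-05 m²; R₁ = ρL/(N·A_s) = (2.59×10^-8)(3740)/(37×9.503e-05) = 0.02755 Ω
Section 2: A = π(d/2)² = π(9.9000e-03 m)² = 3.079e-04 m²
R₂ = (2.59×10^-8)(1120)/(3.079e-04) = 0.09421 Ω
R = R₁ + R₂ = 0.1218 Ω
V = IR = 159 × 0.1218 = 19.4 V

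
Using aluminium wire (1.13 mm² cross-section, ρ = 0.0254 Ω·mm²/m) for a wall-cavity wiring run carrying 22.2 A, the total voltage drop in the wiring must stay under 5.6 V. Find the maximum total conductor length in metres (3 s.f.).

11.2 m

ρ = 0.0254 Ω·mm²/m = 2.54×10^-8 Ω·m
A = 1.13 mm² = 1.130e-06 m²
L_max = V_max·A/(1·ρI) = (5.6)(1.130e-06)/(2.54×10^-8×22.2) = 11.2 m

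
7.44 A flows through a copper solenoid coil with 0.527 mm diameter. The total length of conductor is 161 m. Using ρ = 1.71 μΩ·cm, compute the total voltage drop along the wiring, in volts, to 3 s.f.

93.9 V

ρ = 1.71 μΩ·cm = 1.71×10^-8 Ω·m
A = π(d/2)² = π(2.6350e-04 m)² = 2.181e-07 m²
R = ρL/A = (1.71×10^-8)(161)/(2.181e-07) = 12.62 Ω
V = IR = 7.44 × 12.62 = 93.9 V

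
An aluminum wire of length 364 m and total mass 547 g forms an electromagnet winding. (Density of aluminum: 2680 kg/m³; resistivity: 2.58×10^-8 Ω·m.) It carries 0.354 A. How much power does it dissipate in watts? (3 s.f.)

2.10 W

A = m/(density·L) = 0.547/(2680×364) = 5.6073e-07 m²
R = ρL/A = (2.58×10^-8)(364)/(5.6073e-07) = 16.75 Ω
P = I²R = (0.354)² × 16.75 = 2.10 W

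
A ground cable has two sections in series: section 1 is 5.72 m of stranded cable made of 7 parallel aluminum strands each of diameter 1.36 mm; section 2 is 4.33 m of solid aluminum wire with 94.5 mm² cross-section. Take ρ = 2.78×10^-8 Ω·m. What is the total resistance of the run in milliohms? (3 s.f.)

Section 1: A_strand = π(6.8000e-04)² = 1.453e-06 m²; R₁ = ρL/(N·A_s) = (2.78×10^-8)(5.72)/(7×1.453e-06) = 0.01564 Ω
Section 2: A = 94.5 mm² = 9.450e-05 m²
R₂ = (2.78×10^-8)(4.33)/(9.450e-05) = 0.001274 Ω
R = R₁ + R₂ = 16.9 mΩ

16.9 mΩ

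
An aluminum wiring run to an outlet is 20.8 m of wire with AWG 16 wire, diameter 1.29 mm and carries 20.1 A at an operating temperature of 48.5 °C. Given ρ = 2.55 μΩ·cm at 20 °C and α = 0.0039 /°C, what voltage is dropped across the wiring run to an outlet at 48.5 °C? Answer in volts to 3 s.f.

ρ = 2.55 μΩ·cm = 2.55×10^-8 Ω·m
A = π(1.29/2 mm)² = π(6.4500e-04 m)² = 1.307e-06 m²
R₍20₎ = ρL/A = (2.55×10^-8)(20.8)/(1.307e-06) = 0.4058 Ω
R₍48.5₎ = R₍20₎(1 + αΔT) = 0.4058 × (1 + 0.0039×28.5) = 0.4509 Ω
V = IR = 20.1 × 0.4509 = 9.06 V

9.06 V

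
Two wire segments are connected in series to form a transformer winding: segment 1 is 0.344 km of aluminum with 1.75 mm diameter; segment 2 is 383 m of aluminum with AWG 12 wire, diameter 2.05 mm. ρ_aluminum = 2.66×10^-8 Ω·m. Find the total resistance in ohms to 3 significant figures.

Segment 1: A = π(d/2)² = π(8.7500e-04 m)² = 2.405e-06 m²
R₁ = ρL/A = (2.66×10^-8)(344)/(2.405e-06) = 3.804 Ω
Segment 2: A = π(2.05/2 mm)² = π(1.0250e-03 m)² = 3.301e-06 m²
R₂ = (2.66×10^-8)(383)/(3.301e-06) = 3.087 Ω
R = R₁ + R₂ = 6.89 Ω

6.89 Ω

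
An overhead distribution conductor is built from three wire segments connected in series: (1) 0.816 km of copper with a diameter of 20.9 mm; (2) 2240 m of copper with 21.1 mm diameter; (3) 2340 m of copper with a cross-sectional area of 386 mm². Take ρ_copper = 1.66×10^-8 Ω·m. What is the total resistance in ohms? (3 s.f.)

Seg 1: A = π(d/2)² = π(1.0450e-02 m)² = 3.431e-04 m²
R_1 = (1.66×10^-8)(816)/(3.431e-04) = 0.03948 Ω
Seg 2: A = π(d/2)² = π(1.0550e-02 m)² = 3.497e-04 m²
R_2 = (1.66×10^-8)(2240)/(3.497e-04) = 0.1063 Ω
Seg 3: A = 386 mm² = 3.860e-04 m²
R_3 = (1.66×10^-8)(2340)/(3.860e-04) = 0.1006 Ω
R_total = R_1 + R_2 + R_3 = 0.246 Ω

0.246 Ω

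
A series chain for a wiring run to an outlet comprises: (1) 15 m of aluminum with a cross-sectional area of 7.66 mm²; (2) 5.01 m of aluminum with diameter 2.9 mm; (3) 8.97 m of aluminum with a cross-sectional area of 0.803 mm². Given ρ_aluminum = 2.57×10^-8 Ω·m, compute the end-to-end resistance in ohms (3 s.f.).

Seg 1: A = 7.66 mm² = 7.660e-06 m²
R_1 = (2.57×10^-8)(15)/(7.660e-06) = 0.05033 Ω
Seg 2: A = π(d/2)² = π(1.4500e-03 m)² = 6.605e-06 m²
R_2 = (2.57×10^-8)(5.01)/(6.605e-06) = 0.01949 Ω
Seg 3: A = 0.803 mm² = 8.030e-07 m²
R_3 = (2.57×10^-8)(8.97)/(8.030e-07) = 0.2871 Ω
R_total = R_1 + R_2 + R_3 = 0.357 Ω

0.357 Ω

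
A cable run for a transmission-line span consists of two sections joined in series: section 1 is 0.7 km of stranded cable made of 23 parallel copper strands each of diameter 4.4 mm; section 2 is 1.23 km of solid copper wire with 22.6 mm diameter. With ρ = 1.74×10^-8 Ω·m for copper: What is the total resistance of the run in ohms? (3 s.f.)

Section 1: A_strand = π(2.2000e-03)² = 1.521e-05 m²; R₁ = ρL/(N·A_s) = (1.74×10^-8)(700)/(23×1.521e-05) = 0.03483 Ω
Section 2: A = π(d/2)² = π(1.1300e-02 m)² = 4.011e-04 m²
R₂ = (1.74×10^-8)(1230)/(4.011e-04) = 0.05335 Ω
R = R₁ + R₂ = 0.0882 Ω

0.0882 Ω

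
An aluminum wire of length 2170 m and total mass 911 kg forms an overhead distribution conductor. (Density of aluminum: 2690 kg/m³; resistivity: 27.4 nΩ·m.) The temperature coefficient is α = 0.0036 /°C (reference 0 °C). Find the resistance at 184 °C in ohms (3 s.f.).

0.633 Ω

ρ = 27.4 nΩ·m = 2.74×10^-8 Ω·m
A = m/(density·L) = 911/(2690×2170) = 1.5607e-04 m²
R = ρL/A = (2.74×10^-8)(2170)/(1.5607e-04) = 0.381 Ω
R(184 °C) = 0.381 × (1 + 0.0036×184) = 0.633 Ω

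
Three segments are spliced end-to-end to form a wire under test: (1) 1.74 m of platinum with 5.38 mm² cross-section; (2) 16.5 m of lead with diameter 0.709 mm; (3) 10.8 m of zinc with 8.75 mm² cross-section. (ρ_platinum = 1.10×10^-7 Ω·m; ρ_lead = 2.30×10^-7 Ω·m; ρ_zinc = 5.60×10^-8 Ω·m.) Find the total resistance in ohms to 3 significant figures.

Seg 1: A = 5.38 mm² = 5.380e-06 m²
R_1 = (1.10×10^-7)(1.74)/(5.380e-06) = 0.03558 Ω
Seg 2: A = π(d/2)² = π(3.5450e-04 m)² = 3.948e-07 m²
R_2 = (2.30×10^-7)(16.5)/(3.948e-07) = 9.612 Ω
Seg 3: A = 8.75 mm² = 8.750e-06 m²
R_3 = (5.60×10^-8)(10.8)/(8.750e-06) = 0.06912 Ω
R_total = R_1 + R_2 + R_3 = 9.72 Ω

9.72 Ω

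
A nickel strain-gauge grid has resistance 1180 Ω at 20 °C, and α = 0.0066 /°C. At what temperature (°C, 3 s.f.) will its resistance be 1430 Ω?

R = R₀(1 + α(T − T₀)) ⇒ T = T₀ + (R/R₀ − 1)/α
T = 20 + (1430/1180 − 1)/0.0066 = 20 + (0.2119)/0.0066 = 52.1 °C

52.1 °C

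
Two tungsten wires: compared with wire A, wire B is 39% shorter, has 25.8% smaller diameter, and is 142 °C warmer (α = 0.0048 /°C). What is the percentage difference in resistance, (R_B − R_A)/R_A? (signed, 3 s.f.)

R ∝ ρL/d² with ρ ∝ (1+αΔT), so R_B/R_A = (1 − 39/100) × (1 − 25.8/100)⁻² × (1 + 0.0048×142)
= 0.61 × 1.816 × 1.682 = 1.863
(R_B − R_A)/R_A = 1.863 − 1 = 86.3%

86.3%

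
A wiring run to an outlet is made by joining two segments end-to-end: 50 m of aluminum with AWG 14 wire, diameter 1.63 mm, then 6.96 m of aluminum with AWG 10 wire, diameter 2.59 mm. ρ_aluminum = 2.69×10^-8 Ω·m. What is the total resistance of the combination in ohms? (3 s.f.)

Segment 1: A = π(1.63/2 mm)² = π(8.1500e-04 m)² = 2.087e-06 m²
R₁ = ρL/A = (2.69×10^-8)(50)/(2.087e-06) = 0.6446 Ω
Segment 2: A = π(2.59/2 mm)² = π(1.2950e-03 m)² = 5.269e-06 m²
R₂ = (2.69×10^-8)(6.96)/(5.269e-06) = 0.03554 Ω
R = R₁ + R₂ = 0.680 Ω

0.680 Ω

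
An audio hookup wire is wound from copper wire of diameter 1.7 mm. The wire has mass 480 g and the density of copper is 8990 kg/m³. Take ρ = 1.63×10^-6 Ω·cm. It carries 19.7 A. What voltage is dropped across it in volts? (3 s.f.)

ρ = 1.63×10^-6 Ω·cm = 1.63×10^-8 Ω·m
A = π(d/2)² = π(8.5000e-04 m)² = 2.2698e-06 m²
L = m/(density·A) = 0.48/(8990×2.2698e-06) = 23.52 m
R = ρL/A = (1.63×10^-8)(23.52)/(2.2698e-06) = 0.1689 Ω
V = IR = 19.7 × 0.1689 = 3.33 V

3.33 V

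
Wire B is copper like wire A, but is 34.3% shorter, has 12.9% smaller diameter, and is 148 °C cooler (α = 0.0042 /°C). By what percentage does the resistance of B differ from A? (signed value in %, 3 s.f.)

-67.2%

R ∝ ρL/d² with ρ ∝ (1+αΔT), so R_B/R_A = (1 − 34.3/100) × (1 − 12.9/100)⁻² × (1 − 0.0042×148)
= 0.657 × 1.318 × 0.3784 = 0.3277
(R_B − R_A)/R_A = 0.3277 − 1 = -67.2%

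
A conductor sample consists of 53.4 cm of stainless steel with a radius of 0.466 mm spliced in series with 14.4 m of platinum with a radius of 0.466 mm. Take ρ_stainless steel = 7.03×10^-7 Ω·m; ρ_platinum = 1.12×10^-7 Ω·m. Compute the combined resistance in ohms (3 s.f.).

2.91 Ω

Segment 1: A = πr² = π(4.6600e-04 m)² = 6.822e-07 m²
R₁ = ρL/A = (7.03×10^-7)(0.534)/(6.822e-07) = 0.5503 Ω
R₂ = (1.12×10^-7)(14.4)/(6.822e-07) = 2.364 Ω
R = R₁ + R₂ = 2.91 Ω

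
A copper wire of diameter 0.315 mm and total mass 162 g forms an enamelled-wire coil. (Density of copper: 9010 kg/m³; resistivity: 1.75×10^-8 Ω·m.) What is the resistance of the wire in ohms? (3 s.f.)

51.8 Ω

A = π(d/2)² = π(1.5750e-04 m)² = 7.7931e-08 m²
L = m/(density·A) = 0.162/(9010×7.7931e-08) = 230.7 m
R = ρL/A = (1.75×10^-8)(230.7)/(7.7931e-08) = 51.8 Ω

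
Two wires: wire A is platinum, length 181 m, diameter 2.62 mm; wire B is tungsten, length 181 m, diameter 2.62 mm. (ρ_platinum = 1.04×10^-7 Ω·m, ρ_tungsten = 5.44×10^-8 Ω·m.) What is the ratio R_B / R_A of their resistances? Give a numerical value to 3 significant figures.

0.523

R ∝ ρL/d², so R_B/R_A = (ρ_B/ρ_A)
= (5.44×10^-8/1.04×10^-7) = 0.523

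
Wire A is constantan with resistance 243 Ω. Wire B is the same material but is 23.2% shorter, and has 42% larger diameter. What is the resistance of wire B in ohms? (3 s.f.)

92.6 Ω

R ∝ L/d², so R_B/R_A = (1 − 23.2/100) × (1 + 42/100)⁻²
= 0.768 × 0.4959 = 0.3809
R_B = 0.3809 × 243 = 92.6 Ω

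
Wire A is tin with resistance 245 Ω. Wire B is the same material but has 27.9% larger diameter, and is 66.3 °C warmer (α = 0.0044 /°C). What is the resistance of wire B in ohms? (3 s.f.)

R ∝ ρL/d² with ρ ∝ (1+αΔT), so R_B/R_A = (1 + 27.9/100)⁻² × (1 + 0.0044×66.3)
= 0.6113 × 1.292 = 0.7896
R_B = 0.7896 × 245 = 193 Ω

193 Ω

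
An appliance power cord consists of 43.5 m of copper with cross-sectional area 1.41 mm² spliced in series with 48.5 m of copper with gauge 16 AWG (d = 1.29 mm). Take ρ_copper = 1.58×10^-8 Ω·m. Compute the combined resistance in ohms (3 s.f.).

Segment 1: A = 1.41 mm² = 1.410e-06 m²
R₁ = ρL/A = (1.58×10^-8)(43.5)/(1.410e-06) = 0.4874 Ω
Segment 2: A = π(1.29/2 mm)² = π(6.4500e-04 m)² = 1.307e-06 m²
R₂ = (1.58×10^-8)(48.5)/(1.307e-06) = 0.5863 Ω
R = R₁ + R₂ = 1.07 Ω

1.07 Ω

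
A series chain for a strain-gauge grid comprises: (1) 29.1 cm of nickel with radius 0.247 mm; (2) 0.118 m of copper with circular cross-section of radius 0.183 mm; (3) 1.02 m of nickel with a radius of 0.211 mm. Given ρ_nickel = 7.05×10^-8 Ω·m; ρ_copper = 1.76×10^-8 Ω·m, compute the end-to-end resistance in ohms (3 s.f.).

0.641 Ω

Seg 1: A = πr² = π(2.4700e-04 m)² = 1.917e-07 m²
R_1 = (7.05×10^-8)(0.291)/(1.917e-07) = 0.107 Ω
Seg 2: A = πr² = π(1.8300e-04 m)² = 1.052e-07 m²
R_2 = (1.76×10^-8)(0.118)/(1.052e-07) = 0.01974 Ω
Seg 3: A = πr² = π(2.1100e-04 m)² = 1.399e-07 m²
R_3 = (7.05×10^-8)(1.02)/(1.399e-07) = 0.5141 Ω
R_total = R_1 + R_2 + R_3 = 0.641 Ω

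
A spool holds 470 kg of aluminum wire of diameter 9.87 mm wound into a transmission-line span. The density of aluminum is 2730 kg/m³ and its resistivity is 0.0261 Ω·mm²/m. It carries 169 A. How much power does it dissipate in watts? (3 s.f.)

21900 W

ρ = 0.0261 Ω·mm²/m = 2.61×10^-8 Ω·m
A = π(d/2)² = π(4.9350e-03 m)² = 7.6511e-05 m²
L = m/(density·A) = 470/(2730×7.6511e-05) = 2250 m
R = ρL/A = (2.61×10^-8)(2250)/(7.6511e-05) = 0.7676 Ω
P = I²R = (169)² × 0.7676 = 21900 W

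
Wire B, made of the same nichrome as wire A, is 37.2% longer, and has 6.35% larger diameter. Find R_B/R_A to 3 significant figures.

R ∝ L/d², so R_B/R_A = (1 + 37.2/100) × (1 + 6.35/100)⁻²
= 1.372 × 0.8841 = 1.21

1.21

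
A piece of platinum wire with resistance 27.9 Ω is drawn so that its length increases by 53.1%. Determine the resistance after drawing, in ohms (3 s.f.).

k = 1 + 53.1/100 = 1.531; volume constant ⇒ A' = A/k, so R' = k²R.
R' = 2.344 × 27.9 = 65.4 Ω

65.4 Ω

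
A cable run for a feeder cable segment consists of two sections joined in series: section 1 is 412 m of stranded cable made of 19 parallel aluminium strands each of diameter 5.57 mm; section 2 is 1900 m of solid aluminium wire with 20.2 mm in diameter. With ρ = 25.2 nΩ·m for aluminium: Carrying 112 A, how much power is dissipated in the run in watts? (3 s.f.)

ρ = 25.2 nΩ·m = 2.52×10^-8 Ω·m
Section 1: A_strand = π(2.7850e-03)² = 2.437e-05 m²; R₁ = ρL/(N·A_s) = (2.52×10^-8)(412)/(19×2.437e-05) = 0.02243 Ω
Section 2: A = π(d/2)² = π(1.0100e-02 m)² = 3.205e-04 m²
R₂ = (2.52×10^-8)(1900)/(3.205e-04) = 0.1494 Ω
R = R₁ + R₂ = 0.1718 Ω
P = I²R = (112)² × 0.1718 = 2160 W

2160 W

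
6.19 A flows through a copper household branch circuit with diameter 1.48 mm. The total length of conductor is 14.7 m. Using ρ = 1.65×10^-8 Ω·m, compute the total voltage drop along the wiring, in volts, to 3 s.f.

0.873 V

A = π(d/2)² = π(7.4000e-04 m)² = 1.720e-06 m²
R = ρL/A = (1.65×10^-8)(14.7)/(1.720e-06) = 0.141 Ω
V = IR = 6.19 × 0.141 = 0.873 V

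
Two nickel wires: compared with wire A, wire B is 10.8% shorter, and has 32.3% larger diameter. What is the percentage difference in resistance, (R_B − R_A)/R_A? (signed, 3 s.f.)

R ∝ L/d², so R_B/R_A = (1 − 10.8/100) × (1 + 32.3/100)⁻²
= 0.892 × 0.5713 = 0.5096
(R_B − R_A)/R_A = 0.5096 − 1 = -49.0%

-49.0%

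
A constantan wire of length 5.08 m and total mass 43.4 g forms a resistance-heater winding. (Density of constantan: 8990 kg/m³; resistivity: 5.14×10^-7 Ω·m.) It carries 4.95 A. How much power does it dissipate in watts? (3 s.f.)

A = m/(density·L) = 0.0434/(8990×5.08) = 9.5031e-07 m²
R = ρL/A = (5.14×10^-7)(5.08)/(9.5031e-07) = 2.748 Ω
P = I²R = (4.95)² × 2.748 = 67.3 W

67.3 W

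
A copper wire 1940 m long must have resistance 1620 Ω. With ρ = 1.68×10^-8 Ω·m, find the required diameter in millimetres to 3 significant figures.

A = ρL/R = (1.68×10^-8)(1940)/(1620) = 2.012e-08 m²
d = 2√(A/π) = 1.600e-04 m = 0.160 mm

0.160 mm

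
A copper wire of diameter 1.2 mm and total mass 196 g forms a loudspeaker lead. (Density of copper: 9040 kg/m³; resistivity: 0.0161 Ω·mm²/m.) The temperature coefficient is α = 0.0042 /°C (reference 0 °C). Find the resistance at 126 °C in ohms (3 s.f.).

ρ = 0.0161 Ω·mm²/m = 1.61×10^-8 Ω·m
A = π(d/2)² = π(6.0000e-04 m)² = 1.1310e-06 m²
L = m/(density·A) = 0.196/(9040×1.1310e-06) = 19.17 m
R = ρL/A = (1.61×10^-8)(19.17)/(1.1310e-06) = 0.2729 Ω
R(126 °C) = 0.2729 × (1 + 0.0042×126) = 0.417 Ω

0.417 Ω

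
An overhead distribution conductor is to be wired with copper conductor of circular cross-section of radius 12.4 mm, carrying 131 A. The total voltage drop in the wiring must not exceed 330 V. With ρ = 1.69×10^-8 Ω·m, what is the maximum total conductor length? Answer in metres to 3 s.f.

72000 m

A = πr² = π(1.2400e-02 m)² = 4.831e-04 m²
L_max = V_max·A/(1·ρI) = (330)(4.831e-04)/(1.69×10^-8×131) = 72000 m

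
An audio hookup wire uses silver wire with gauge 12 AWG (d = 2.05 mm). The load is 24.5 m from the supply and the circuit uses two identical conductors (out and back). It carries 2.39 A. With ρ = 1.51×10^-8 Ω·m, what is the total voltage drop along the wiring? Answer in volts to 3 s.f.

A = π(2.05/2 mm)² = π(1.0250e-03 m)² = 3.301e-06 m²
Total conductor length (both ways) L = 2 × 24.5 = 49 m
R = ρL/A = (1.51×10^-8)(49)/(3.301e-06) = 0.2242 Ω
V = IR = 2.39 × 0.2242 = 0.536 V

0.536 V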